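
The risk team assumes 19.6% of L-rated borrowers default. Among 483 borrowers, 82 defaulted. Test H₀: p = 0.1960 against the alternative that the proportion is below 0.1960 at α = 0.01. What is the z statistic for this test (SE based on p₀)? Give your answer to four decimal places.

p̂ = 82/483 = 0.169772.
Under H₀, SE = √(0.196·0.804/483) = √(0.000326261) = 0.018063.
z = (0.169772 − 0.196)/0.018063 = -0.026228/0.018063 = -1.4520.
p-value = P(Z < -1.452) ≈ 0.0732; since p > α = 0.01, fail to reject H₀.

z = -1.4520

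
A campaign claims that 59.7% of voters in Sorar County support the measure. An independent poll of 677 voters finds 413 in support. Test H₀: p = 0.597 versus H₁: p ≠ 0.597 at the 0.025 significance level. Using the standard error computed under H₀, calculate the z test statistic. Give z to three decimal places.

z = 0.692

p̂ = 413/677 = 0.61004.
SE = √(p₀(1−p₀)/n) = √(0.24059/677) = 0.01885.
z = (0.61004 − 0.597)/0.01885 = 0.01304/0.01885 = 0.692.
Two-sided p-value ≈ 2·Φ(−0.692) = 0.4890, so at α = 0.025 we fail to reject H₀.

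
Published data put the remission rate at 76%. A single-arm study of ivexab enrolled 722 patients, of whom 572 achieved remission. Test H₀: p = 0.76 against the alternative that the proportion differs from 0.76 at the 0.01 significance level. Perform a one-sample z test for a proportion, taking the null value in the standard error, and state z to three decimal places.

p̂ = 572/722 ≈ 0.79224.
Under H₀, SE = √(0.76·0.24/722) = √(0.000252632) = 0.01589.
z = (0.79224 − 0.76)/0.01589 = 0.03224/0.01589 = 2.029.
p-value = 2·P(Z > 2.029) ≈ 0.0425, so at α = 0.01 we fail to reject H₀.

z = 2.029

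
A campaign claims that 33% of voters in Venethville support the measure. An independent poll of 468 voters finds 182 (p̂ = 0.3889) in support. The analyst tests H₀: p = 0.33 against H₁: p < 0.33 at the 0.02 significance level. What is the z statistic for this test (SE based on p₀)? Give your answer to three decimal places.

z = 2.709

p̂ = 182/468 = 0.38889.
Standard error under H₀: √(0.33×0.67/468) = 0.02174.
z = (0.38889 − 0.33)/0.02174 = 0.05889/0.02174 = 2.709.
p-value = P(Z < 2.709) ≈ 0.9966, so at α = 0.02 we fail to reject H₀.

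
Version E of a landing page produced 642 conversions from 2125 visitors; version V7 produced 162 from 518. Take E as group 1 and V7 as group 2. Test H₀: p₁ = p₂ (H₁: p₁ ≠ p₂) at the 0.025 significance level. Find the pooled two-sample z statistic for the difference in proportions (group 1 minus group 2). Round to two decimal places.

z = -0.47

p̂₁ = 642/2125 = 0.3021, p̂₂ = 162/518 = 0.3127.
Pooled p̂ = (642+162)/(2125+518) = 804/2643 = 0.3042.
SE = √(0.211662 × 0.00240109) = 0.0225.
z = (0.3021 − 0.3127)/0.0225 = -0.0106/0.0225 = -0.47.
p-value = 2·P(Z > 0.471) ≈ 0.6375, so at α = 0.025 we fail to reject H₀.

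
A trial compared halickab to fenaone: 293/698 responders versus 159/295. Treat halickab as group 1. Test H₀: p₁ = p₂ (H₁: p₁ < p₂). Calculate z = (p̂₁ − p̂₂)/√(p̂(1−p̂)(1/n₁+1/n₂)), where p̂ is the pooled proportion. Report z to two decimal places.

p̂₁ = 293/698 ≈ 0.4198, p̂₂ = 159/295 ≈ 0.5390.
Pooled p̂ = (293+159)/(698+295) = 452/993 = 0.4552.
SE = √(0.247992 × 0.0048225) = 0.0346.
z = (0.4198 − 0.5390)/0.0346 = -0.1192/0.0346 = -3.45.
p-value = P(Z < -3.447) ≈ 0.0003.

z = -3.45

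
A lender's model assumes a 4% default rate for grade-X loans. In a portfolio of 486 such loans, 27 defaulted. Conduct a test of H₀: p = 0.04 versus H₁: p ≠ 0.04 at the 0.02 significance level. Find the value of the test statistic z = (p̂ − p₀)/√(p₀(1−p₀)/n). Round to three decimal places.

z = 1.750

p̂ = 27/486 = 0.05556.
Under H₀, SE = √(0.04·0.96/486) = √(7.90123e-05) = 0.00889.
z = (0.05556 − 0.04)/0.00889 = 0.01556/0.00889 = 1.750.
p-value = 2·P(Z > 1.750) ≈ 0.0801. With α = 0.02, fail to reject H₀.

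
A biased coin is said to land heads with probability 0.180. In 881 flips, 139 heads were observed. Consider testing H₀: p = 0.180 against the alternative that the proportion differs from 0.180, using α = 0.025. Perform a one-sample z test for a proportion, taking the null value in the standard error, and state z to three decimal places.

z = -1.717

p̂ = 139/881 = 0.15778.
Standard error under H₀: √(0.18×0.82/881) = 0.01294.
z = (0.15778 − 0.18)/0.01294 = -0.02222/0.01294 = -1.717.
p-value = 2·P(Z > 1.717) ≈ 0.0860. With α = 0.025, fail to reject H₀.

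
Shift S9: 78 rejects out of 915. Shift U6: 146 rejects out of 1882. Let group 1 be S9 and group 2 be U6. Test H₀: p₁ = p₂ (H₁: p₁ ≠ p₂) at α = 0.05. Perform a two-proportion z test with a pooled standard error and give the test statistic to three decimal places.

p̂₁ = 78/915 ≈ 0.08525, p̂₂ = 146/1882 ≈ 0.07758.
Pooled p̂ = (78+146)/(915+1882) = 224/2797 = 0.08009.
SE = √(p̂(1−p̂)(1/n₁+1/n₂)) = √(0.08009·0.91991·0.00162425) = √(0.000119662) = 0.01094.
z = (0.08525 − 0.07758)/0.01094 = 0.00767/0.01094 = 0.701.
Two-sided p-value ≈ 2·Φ(−0.701) = 0.4833. With α = 0.05, fail to reject H₀.

z = 0.701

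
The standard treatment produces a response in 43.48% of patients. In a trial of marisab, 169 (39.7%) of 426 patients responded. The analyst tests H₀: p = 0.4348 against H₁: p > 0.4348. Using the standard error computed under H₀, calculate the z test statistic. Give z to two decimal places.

p̂ = 169/426 = 0.3967.
Under H₀, SE = √(0.4348·0.5652/426) = √(0.000576875) = 0.0240.
z = (0.3967 − 0.4348)/0.0240 = -0.0381/0.0240 = -1.59.

z = -1.59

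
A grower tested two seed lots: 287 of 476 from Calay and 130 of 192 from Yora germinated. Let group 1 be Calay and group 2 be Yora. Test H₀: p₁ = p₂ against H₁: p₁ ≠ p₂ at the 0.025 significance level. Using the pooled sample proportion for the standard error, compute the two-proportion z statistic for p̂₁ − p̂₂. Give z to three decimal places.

p̂₁ = 287/476 ≈ 0.602941, p̂₂ = 130/192 ≈ 0.677083.
Pooled p̂ = (287+130)/(476+192) = 417/668 = 0.624251.
SE = √(0.234562 × 0.00730917) = 0.041406.
z = (0.602941 − 0.677083)/0.041406 = -0.074142/0.041406 = -1.791.
Two-sided p-value ≈ 2·Φ(−1.791) = 0.0734, so at α = 0.025 we fail to reject H₀.

z = -1.791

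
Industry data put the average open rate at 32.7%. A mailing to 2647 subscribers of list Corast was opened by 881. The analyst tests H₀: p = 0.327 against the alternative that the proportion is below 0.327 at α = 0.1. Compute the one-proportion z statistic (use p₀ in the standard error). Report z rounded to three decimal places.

z = 0.639

p̂ = 881/2647 = 0.33283.
SE = √(p₀(1−p₀)/n) = √(0.22007/2647) = 0.00912.
z = (0.33283 − 0.327)/0.00912 = 0.00583/0.00912 = 0.639.
p-value = P(Z < 0.639) ≈ 0.7387. With α = 0.1, fail to reject H₀.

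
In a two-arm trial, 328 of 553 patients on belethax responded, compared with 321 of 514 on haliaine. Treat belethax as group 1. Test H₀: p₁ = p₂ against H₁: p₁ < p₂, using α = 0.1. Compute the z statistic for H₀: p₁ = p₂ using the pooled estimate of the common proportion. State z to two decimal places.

p̂₁ = 328/553 = 0.5931, p̂₂ = 321/514 = 0.6245.
Pooled p̂ = (328+321)/(553+514) = 649/1067 = 0.6082.
SE = √(0.238282 × 0.00375384) = 0.0299.
z = (0.5931 − 0.6245)/0.0299 = -0.0314/0.0299 = -1.05.
p-value = P(Z < -1.049) ≈ 0.1470. With α = 0.1, fail to reject H₀.

z = -1.05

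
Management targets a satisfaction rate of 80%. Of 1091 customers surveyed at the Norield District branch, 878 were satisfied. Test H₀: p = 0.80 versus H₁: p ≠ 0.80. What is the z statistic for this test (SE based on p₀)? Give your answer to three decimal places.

z = 0.394

p̂ = 878/1091 = 0.80477.
Under H₀, SE = √(0.8·0.2/1091) = √(0.000146654) = 0.01211.
z = (0.80477 − 0.8)/0.01211 = 0.00477/0.01211 = 0.394.
Two-sided p-value ≈ 2·Φ(−0.394) = 0.6939.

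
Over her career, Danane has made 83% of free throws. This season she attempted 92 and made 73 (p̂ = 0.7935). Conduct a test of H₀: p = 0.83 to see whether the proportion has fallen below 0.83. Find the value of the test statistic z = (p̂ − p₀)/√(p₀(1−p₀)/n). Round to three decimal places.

z = -0.933

p̂ = 73/92 = 0.79348.
Standard error under H₀: √(0.83×0.17/92) = 0.03916.
z = (0.79348 − 0.83)/0.03916 = -0.03652/0.03916 = -0.933.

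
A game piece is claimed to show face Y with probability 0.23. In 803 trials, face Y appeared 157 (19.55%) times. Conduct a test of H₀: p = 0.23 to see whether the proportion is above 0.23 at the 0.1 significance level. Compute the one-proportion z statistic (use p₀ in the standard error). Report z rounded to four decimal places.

z = -2.3220

p̂ = 157/803 = 0.1955168.
SE = √(p₀(1−p₀)/n) = √(0.1771/803) = 0.0148509.
z = (0.1955168 − 0.23)/0.0148509 = -0.0344832/0.0148509 = -2.3220.
p-value = P(Z > -2.322) ≈ 0.9899; since p > α = 0.1, fail to reject H₀.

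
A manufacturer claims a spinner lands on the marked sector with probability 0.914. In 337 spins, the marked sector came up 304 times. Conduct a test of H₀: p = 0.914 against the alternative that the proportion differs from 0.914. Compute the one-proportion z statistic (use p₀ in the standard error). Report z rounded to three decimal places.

z = -0.781

p̂ = 304/337 ≈ 0.90208.
Under H₀, SE = √(0.914·0.086/337) = √(0.000233246) = 0.01527.
z = (0.90208 − 0.914)/0.01527 = -0.01192/0.01527 = -0.781.
Two-sided p-value ≈ 2·Φ(−0.781) = 0.4350.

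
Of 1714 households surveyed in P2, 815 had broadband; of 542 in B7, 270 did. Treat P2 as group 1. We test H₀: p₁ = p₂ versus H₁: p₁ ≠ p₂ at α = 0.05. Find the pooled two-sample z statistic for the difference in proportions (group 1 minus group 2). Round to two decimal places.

p̂₁ = 815/1714 = 0.4755, p̂₂ = 270/542 = 0.4982.
Pooled p̂ = (815+270)/(1714+542) = 1085/2256 = 0.4809.
SE = √(0.249637 × 0.00242845) = 0.0246.
z = (0.4755 − 0.4982)/0.0246 = -0.0227/0.0246 = -0.92.
p-value = 2·P(Z > 0.920) ≈ 0.3574; since p > α = 0.05, fail to reject H₀.

z = -0.92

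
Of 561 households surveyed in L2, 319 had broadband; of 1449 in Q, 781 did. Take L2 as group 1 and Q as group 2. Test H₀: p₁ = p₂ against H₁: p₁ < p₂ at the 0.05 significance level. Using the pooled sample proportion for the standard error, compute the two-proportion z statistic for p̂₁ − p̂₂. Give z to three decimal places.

z = 1.197

p̂₁ = 319/561 ≈ 0.568627, p̂₂ = 781/1449 ≈ 0.538992.
Pooled p̂ = (319+781)/(561+1449) = 1100/2010 = 0.547264.
SE = √(p̂(1−p̂)(1/n₁+1/n₂)) = √(0.547264·0.452736·0.00247266) = √(0.000612642) = 0.024752.
z = (0.568627 − 0.538992)/0.024752 = 0.029635/0.024752 = 1.197.
p-value = P(Z < 1.197) ≈ 0.8844, so at α = 0.05 we fail to reject H₀.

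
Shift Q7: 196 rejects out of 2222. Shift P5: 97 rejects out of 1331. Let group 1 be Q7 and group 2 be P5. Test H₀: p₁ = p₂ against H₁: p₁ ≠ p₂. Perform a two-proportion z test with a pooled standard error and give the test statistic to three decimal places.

z = 1.608

p̂₁ = 196/2222 = 0.088209, p̂₂ = 97/1331 = 0.072878.
Pooled p̂ = (196+97)/(2222+1331) = 293/3553 = 0.082466.
SE = √(0.075665 × 0.00120136) = 0.009534.
z = (0.088209 − 0.072878)/0.009534 = 0.015331/0.009534 = 1.608.
p-value = 2·P(Z > 1.608) ≈ 0.1078.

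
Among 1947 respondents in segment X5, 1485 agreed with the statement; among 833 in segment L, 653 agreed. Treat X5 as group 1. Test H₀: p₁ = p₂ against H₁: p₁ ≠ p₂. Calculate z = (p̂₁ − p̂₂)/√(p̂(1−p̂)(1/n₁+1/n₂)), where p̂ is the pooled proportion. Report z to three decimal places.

p̂₁ = 1485/1947 = 0.76271, p̂₂ = 653/833 = 0.78391.
Pooled p̂ = (1485+653)/(1947+833) = 2138/2780 = 0.76906.
SE = √(0.177604 × 0.00171409) = 0.01745.
z = (0.76271 − 0.78391)/0.01745 = -0.02120/0.01745 = -1.215.
Two-sided p-value ≈ 2·Φ(−1.215) = 0.2243.

z = -1.215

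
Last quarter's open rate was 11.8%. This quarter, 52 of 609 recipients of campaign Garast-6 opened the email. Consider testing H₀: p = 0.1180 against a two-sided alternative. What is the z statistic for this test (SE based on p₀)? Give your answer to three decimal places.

z = -2.495

p̂ = 52/609 = 0.08539.
Standard error under H₀: √(0.118×0.882/609) = 0.01307.
z = (0.08539 − 0.118)/0.01307 = -0.03261/0.01307 = -2.495.
Two-sided p-value ≈ 2·Φ(−2.495) = 0.0126.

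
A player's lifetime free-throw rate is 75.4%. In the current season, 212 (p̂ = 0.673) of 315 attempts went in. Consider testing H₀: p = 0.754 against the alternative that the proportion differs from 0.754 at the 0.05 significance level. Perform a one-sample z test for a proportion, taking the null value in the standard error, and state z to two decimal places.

z = -3.34

p̂ = 212/315 ≈ 0.67302.
SE = √(p₀(1−p₀)/n) = √(0.18548/315) = 0.02427.
z = (0.67302 − 0.754)/0.02427 = -0.08098/0.02427 = -3.34.
p-value = 2·P(Z > 3.337) ≈ 0.0008; since p < α = 0.05, reject H₀.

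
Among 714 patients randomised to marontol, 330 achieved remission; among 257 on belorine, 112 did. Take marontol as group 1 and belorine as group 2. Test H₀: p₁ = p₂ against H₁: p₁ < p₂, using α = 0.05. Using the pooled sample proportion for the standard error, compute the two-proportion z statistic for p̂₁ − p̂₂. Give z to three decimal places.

p̂₁ = 330/714 ≈ 0.46218, p̂₂ = 112/257 ≈ 0.43580.
Pooled p̂ = (330+112)/(714+257) = 442/971 = 0.45520.
SE = √(p̂(1−p̂)(1/n₁+1/n₂)) = √(0.45520·0.54480·0.00529161) = √(0.00131228) = 0.03623.
z = (0.46218 − 0.43580)/0.03623 = 0.02638/0.03623 = 0.728.
p-value = P(Z < 0.728) ≈ 0.7668. With α = 0.05, fail to reject H₀.

z = 0.728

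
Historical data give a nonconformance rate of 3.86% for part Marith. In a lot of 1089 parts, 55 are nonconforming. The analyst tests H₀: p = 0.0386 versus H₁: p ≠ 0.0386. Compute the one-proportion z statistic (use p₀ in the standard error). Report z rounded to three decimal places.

p̂ = 55/1089 = 0.05051.
Standard error under H₀: √(0.0386×0.9614/1089) = 0.00584.
z = (0.05051 − 0.0386)/0.00584 = 0.01191/0.00584 = 2.039.
p-value = 2·P(Z > 2.039) ≈ 0.0414.

z = 2.039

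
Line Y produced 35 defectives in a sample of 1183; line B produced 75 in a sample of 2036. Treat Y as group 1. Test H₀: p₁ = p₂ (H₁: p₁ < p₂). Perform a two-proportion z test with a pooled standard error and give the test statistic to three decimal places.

p̂₁ = 35/1183 ≈ 0.02959, p̂₂ = 75/2036 ≈ 0.03684.
Pooled p̂ = (35+75)/(1183+2036) = 110/3219 = 0.03417.
SE = √(p̂(1−p̂)(1/n₁+1/n₂)) = √(0.03417·0.96583·0.00133647) = √(4.41093e-05) = 0.00664.
z = (0.02959 − 0.03684)/0.00664 = -0.00725/0.00664 = -1.092.

z = -1.092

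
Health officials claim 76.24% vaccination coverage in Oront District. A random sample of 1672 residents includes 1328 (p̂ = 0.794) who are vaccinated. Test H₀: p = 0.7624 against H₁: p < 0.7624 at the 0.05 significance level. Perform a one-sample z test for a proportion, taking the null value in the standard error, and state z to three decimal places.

p̂ = 1328/1672 ≈ 0.79426.
Standard error under H₀: √(0.7624×0.2376/1672) = 0.01041.
z = (0.79426 − 0.7624)/0.01041 = 0.03186/0.01041 = 3.061.
p-value = P(Z < 3.061) ≈ 0.9989. With α = 0.05, fail to reject H₀.

z = 3.061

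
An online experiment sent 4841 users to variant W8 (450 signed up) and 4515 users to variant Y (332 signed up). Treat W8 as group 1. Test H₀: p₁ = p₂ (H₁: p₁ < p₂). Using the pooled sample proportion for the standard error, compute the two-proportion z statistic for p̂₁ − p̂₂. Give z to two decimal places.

z = 3.39

p̂₁ = 450/4841 ≈ 0.09296, p̂₂ = 332/4515 ≈ 0.07353.
Pooled p̂ = (450+332)/(4841+4515) = 782/9356 = 0.08358.
SE = √(0.0765967 × 0.000428053) = 0.00573.
z = (0.09296 − 0.07353)/0.00573 = 0.01943/0.00573 = 3.39.
p-value = P(Z < 3.392) ≈ 0.9997.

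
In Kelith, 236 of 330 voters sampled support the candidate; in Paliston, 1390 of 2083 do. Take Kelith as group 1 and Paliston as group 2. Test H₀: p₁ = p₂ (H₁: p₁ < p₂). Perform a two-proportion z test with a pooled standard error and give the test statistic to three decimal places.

z = 1.723

p̂₁ = 236/330 = 0.715152, p̂₂ = 1390/2083 = 0.667307.
Pooled p̂ = (236+1390)/(330+2083) = 1626/2413 = 0.673850.
SE = √(0.219776 × 0.00351038) = 0.027776.
z = (0.715152 − 0.667307)/0.027776 = 0.047845/0.027776 = 1.723.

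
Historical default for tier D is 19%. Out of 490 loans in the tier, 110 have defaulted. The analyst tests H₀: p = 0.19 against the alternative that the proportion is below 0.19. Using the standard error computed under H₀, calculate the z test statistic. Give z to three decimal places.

z = 1.946

p̂ = 110/490 ≈ 0.22449.
Standard error under H₀: √(0.19×0.81/490) = 0.01772.
z = (0.22449 − 0.19)/0.01772 = 0.03449/0.01772 = 1.946.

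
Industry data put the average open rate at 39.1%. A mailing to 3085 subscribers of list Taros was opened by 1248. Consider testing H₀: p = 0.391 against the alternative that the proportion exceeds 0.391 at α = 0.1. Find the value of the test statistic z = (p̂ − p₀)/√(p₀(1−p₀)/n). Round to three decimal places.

p̂ = 1248/3085 ≈ 0.404538.
Standard error under H₀: √(0.391×0.609/3085) = 0.008786.
z = (0.404538 − 0.391)/0.008786 = 0.013538/0.008786 = 1.541.
p-value = P(Z > 1.541) ≈ 0.0617. With α = 0.1, reject H₀.

z = 1.541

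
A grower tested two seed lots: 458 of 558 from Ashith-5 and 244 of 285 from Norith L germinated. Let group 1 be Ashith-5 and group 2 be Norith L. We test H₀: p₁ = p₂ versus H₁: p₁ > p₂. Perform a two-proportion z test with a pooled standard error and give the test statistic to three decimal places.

z = -1.301

p̂₁ = 458/558 = 0.82079, p̂₂ = 244/285 = 0.85614.
Pooled p̂ = (458+244)/(558+285) = 702/843 = 0.83274.
SE = √(p̂(1−p̂)(1/n₁+1/n₂)) = √(0.83274·0.16726·0.00530089) = √(0.000738328) = 0.02717.
z = (0.82079 − 0.85614)/0.02717 = -0.03535/0.02717 = -1.301.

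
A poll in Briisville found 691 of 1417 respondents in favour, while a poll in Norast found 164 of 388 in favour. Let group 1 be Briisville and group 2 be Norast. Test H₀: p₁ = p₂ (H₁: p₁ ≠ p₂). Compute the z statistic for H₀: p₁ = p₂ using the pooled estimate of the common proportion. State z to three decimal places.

z = 2.271

p̂₁ = 691/1417 = 0.48765, p̂₂ = 164/388 = 0.42268.
Pooled p̂ = (691+164)/(1417+388) = 855/1805 = 0.47368.
SE = √(p̂(1−p̂)(1/n₁+1/n₂)) = √(0.47368·0.52632·0.00328304) = √(0.000818485) = 0.02861.
z = (0.48765 − 0.42268)/0.02861 = 0.06497/0.02861 = 2.271.
Two-sided p-value ≈ 2·Φ(−2.271) = 0.0232.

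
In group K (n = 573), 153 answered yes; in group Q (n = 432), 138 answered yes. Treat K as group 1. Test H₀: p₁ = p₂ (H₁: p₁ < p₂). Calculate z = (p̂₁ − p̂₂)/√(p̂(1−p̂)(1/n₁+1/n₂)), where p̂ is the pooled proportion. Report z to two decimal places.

p̂₁ = 153/573 = 0.2670, p̂₂ = 138/432 = 0.3194.
Pooled p̂ = (153+138)/(573+432) = 291/1005 = 0.2896.
SE = √(p̂(1−p̂)(1/n₁+1/n₂)) = √(0.2896·0.7104·0.00406002) = √(0.000835193) = 0.0289.
z = (0.2670 − 0.3194)/0.0289 = -0.0524/0.0289 = -1.81.
p-value = P(Z < -1.814) ≈ 0.0348.

z = -1.81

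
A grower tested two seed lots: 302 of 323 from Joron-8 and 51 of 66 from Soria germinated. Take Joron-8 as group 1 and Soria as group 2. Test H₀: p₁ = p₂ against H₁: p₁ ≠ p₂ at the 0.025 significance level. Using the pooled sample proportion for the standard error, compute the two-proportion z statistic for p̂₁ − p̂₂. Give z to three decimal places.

z = 4.145

p̂₁ = 302/323 = 0.934985, p̂₂ = 51/66 = 0.772727.
Pooled p̂ = (302+51)/(323+66) = 353/389 = 0.907455.
SE = √(0.0839804 × 0.0182475) = 0.039146.
z = (0.934985 − 0.772727)/0.039146 = 0.162258/0.039146 = 4.145.
p-value = 2·P(Z > 4.145) ≈ 0.0000; since p < α = 0.025, reject H₀.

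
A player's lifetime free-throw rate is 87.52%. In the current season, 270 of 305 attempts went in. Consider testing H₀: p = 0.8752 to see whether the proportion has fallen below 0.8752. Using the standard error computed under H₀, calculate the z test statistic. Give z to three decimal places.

z = 0.531

p̂ = 270/305 = 0.88525.
Standard error under H₀: √(0.8752×0.1248/305) = 0.01892.
z = (0.88525 − 0.8752)/0.01892 = 0.01005/0.01892 = 0.531.
p-value = P(Z < 0.531) ≈ 0.7022.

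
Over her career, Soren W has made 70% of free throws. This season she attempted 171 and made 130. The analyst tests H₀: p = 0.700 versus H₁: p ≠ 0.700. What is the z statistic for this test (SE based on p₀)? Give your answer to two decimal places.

p̂ = 130/171 = 0.7602.
SE = √(p₀(1−p₀)/n) = √(0.21/171) = 0.0350.
z = (0.7602 − 0.7)/0.0350 = 0.0602/0.0350 = 1.72.

z = 1.72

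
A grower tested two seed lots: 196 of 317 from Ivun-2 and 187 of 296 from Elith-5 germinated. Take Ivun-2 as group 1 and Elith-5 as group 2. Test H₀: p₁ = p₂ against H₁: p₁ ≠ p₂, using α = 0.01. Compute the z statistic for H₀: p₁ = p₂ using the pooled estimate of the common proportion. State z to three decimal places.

z = -0.344

p̂₁ = 196/317 = 0.61830, p̂₂ = 187/296 = 0.63176.
Pooled p̂ = (196+187)/(317+296) = 383/613 = 0.62480.
SE = √(p̂(1−p̂)(1/n₁+1/n₂)) = √(0.62480·0.37520·0.00653295) = √(0.00153149) = 0.03913.
z = (0.61830 − 0.63176)/0.03913 = -0.01346/0.03913 = -0.344.
p-value = 2·P(Z > 0.344) ≈ 0.7309, so at α = 0.01 we fail to reject H₀.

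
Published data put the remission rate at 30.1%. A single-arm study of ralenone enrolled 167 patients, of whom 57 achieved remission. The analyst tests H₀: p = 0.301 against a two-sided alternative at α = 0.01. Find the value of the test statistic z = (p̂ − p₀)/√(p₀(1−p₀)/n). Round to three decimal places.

z = 1.136

p̂ = 57/167 = 0.34132.
SE = √(p₀(1−p₀)/n) = √(0.2104/167) = 0.03549.
z = (0.34132 − 0.301)/0.03549 = 0.04032/0.03549 = 1.136.
Two-sided p-value ≈ 2·Φ(−1.136) = 0.2560. With α = 0.01, fail to reject H₀.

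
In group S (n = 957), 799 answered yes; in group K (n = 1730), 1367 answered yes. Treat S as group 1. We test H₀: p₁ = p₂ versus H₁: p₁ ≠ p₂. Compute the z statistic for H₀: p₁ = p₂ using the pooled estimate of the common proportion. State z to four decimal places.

z = 2.8083

p̂₁ = 799/957 = 0.834901, p̂₂ = 1367/1730 = 0.790173.
Pooled p̂ = (799+1367)/(957+1730) = 2166/2687 = 0.806103.
SE = √(0.156301 × 0.00162297) = 0.015927.
z = (0.834901 − 0.790173)/0.015927 = 0.044728/0.015927 = 2.8083.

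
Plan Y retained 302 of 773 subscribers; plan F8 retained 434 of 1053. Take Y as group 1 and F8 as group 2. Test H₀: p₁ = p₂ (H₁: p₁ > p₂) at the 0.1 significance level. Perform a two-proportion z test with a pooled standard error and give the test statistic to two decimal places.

p̂₁ = 302/773 = 0.39069, p̂₂ = 434/1053 = 0.41216.
Pooled p̂ = (302+434)/(773+1053) = 736/1826 = 0.40307.
SE = √(p̂(1−p̂)(1/n₁+1/n₂)) = √(0.40307·0.59693·0.00224333) = √(0.000539754) = 0.02323.
z = (0.39069 − 0.41216)/0.02323 = -0.02147/0.02323 = -0.92.
p-value = P(Z > -0.924) ≈ 0.8223; since p > α = 0.1, fail to reject H₀.

z = -0.92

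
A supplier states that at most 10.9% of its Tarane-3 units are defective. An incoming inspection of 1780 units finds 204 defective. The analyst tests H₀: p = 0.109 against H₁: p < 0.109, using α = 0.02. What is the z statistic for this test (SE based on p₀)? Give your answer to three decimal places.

p̂ = 204/1780 = 0.11461.
Standard error under H₀: √(0.109×0.891/1780) = 0.00739.
z = (0.11461 − 0.109)/0.00739 = 0.00561/0.00739 = 0.759.
p-value = P(Z < 0.759) ≈ 0.7761, so at α = 0.02 we fail to reject H₀.

z = 0.759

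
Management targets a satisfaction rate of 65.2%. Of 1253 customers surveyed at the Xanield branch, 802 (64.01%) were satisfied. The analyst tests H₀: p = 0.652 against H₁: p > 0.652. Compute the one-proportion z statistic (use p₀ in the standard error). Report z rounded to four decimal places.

p̂ = 802/1253 ≈ 0.640064.
Standard error under H₀: √(0.652×0.348/1253) = 0.013457.
z = (0.640064 − 0.652)/0.013457 = -0.011936/0.013457 = -0.8870.
p-value = P(Z > -0.887) ≈ 0.8125.

z = -0.8870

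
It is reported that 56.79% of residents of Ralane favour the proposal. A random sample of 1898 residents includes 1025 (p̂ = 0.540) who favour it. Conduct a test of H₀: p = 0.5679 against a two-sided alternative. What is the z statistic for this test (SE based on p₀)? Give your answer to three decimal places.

z = -2.450

p̂ = 1025/1898 = 0.54004.
SE = √(p₀(1−p₀)/n) = √(0.24539/1898) = 0.01137.
z = (0.54004 − 0.5679)/0.01137 = -0.02786/0.01137 = -2.450.
p-value = 2·P(Z > 2.450) ≈ 0.0143.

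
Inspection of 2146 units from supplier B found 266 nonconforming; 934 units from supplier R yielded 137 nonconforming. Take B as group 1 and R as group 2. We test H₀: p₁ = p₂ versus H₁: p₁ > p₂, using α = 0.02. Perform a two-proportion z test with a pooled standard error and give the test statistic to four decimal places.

p̂₁ = 266/2146 = 0.123952, p̂₂ = 137/934 = 0.146681.
Pooled p̂ = (266+137)/(2146+934) = 403/3080 = 0.130844.
SE = √(0.113724 × 0.00153665) = 0.013219.
z = (0.123952 − 0.146681)/0.013219 = -0.022729/0.013219 = -1.7194.
p-value = P(Z > -1.719) ≈ 0.9572. With α = 0.02, fail to reject H₀.

z = -1.7194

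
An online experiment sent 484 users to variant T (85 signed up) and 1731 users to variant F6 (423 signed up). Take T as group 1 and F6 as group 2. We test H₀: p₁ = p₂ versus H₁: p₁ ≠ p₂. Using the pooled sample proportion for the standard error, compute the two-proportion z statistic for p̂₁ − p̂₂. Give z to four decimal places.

z = -3.1803

p̂₁ = 85/484 = 0.1756198, p̂₂ = 423/1731 = 0.2443674.
Pooled p̂ = (85+423)/(484+1731) = 508/2215 = 0.2293454.
SE = √(0.176746 × 0.00264382) = 0.0216168.
z = (0.1756198 − 0.2443674)/0.0216168 = -0.0687476/0.0216168 = -3.1803.
Two-sided p-value ≈ 2·Φ(−3.180) = 0.0015.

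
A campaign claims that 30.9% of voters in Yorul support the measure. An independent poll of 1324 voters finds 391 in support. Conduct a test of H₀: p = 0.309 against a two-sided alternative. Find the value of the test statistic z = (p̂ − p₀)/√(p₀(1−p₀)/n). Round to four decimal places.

p̂ = 391/1324 = 0.295317.
Under H₀, SE = √(0.309·0.691/1324) = √(0.000161268) = 0.012699.
z = (0.295317 − 0.309)/0.012699 = -0.013683/0.012699 = -1.0775.

z = -1.0775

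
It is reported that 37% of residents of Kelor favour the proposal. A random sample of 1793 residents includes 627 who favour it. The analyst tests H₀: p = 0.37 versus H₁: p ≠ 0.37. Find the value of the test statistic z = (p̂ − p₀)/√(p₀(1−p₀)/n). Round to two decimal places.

p̂ = 627/1793 = 0.3497.
Standard error under H₀: √(0.37×0.63/1793) = 0.0114.
z = (0.3497 − 0.37)/0.0114 = -0.0203/0.0114 = -1.78.

z = -1.78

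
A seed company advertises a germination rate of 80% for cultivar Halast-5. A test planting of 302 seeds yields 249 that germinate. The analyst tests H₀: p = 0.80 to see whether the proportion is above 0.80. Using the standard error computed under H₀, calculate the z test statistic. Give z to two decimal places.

z = 1.06

p̂ = 249/302 ≈ 0.82450.
SE = √(p₀(1−p₀)/n) = √(0.16/302) = 0.02302.
z = (0.82450 − 0.8)/0.02302 = 0.02450/0.02302 = 1.06.
p-value = P(Z > 1.065) ≈ 0.1435.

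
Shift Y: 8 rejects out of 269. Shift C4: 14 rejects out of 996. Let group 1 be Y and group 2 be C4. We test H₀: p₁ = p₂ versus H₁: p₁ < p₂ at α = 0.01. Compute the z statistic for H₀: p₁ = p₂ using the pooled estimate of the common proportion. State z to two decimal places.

p̂₁ = 8/269 = 0.02974, p̂₂ = 14/996 = 0.01406.
Pooled p̂ = (8+14)/(269+996) = 22/1265 = 0.01739.
SE = √(0.0170888 × 0.00472149) = 0.00898.
z = (0.02974 − 0.01406)/0.00898 = 0.01568/0.00898 = 1.75.
p-value = P(Z < 1.746) ≈ 0.9596, so at α = 0.01 we fail to reject H₀.

z = 1.75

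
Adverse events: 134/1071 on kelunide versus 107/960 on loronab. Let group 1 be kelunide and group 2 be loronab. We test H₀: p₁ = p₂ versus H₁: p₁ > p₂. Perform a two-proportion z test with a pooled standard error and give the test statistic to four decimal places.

z = 0.9503

p̂₁ = 134/1071 = 0.125117, p̂₂ = 107/960 = 0.111458.
Pooled p̂ = (134+107)/(1071+960) = 241/2031 = 0.118661.
SE = √(p̂(1−p̂)(1/n₁+1/n₂)) = √(0.118661·0.881339·0.00197537) = √(0.000206585) = 0.014373.
z = (0.125117 − 0.111458)/0.014373 = 0.013659/0.014373 = 0.9503.
p-value = P(Z > 0.950) ≈ 0.1710.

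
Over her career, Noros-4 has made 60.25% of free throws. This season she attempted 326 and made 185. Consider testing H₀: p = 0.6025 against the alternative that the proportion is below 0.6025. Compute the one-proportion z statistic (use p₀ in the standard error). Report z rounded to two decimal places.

z = -1.29

p̂ = 185/326 ≈ 0.5675.
SE = √(p₀(1−p₀)/n) = √(0.23949/326) = 0.0271.
z = (0.5675 − 0.6025)/0.0271 = -0.0350/0.0271 = -1.29.
p-value = P(Z < -1.292) ≈ 0.0982.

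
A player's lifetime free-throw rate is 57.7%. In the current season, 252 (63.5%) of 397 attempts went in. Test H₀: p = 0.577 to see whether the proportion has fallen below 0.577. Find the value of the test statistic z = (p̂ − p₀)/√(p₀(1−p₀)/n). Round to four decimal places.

z = 2.3295

p̂ = 252/397 = 0.634761.
SE = √(p₀(1−p₀)/n) = √(0.24407/397) = 0.024795.
z = (0.634761 − 0.577)/0.024795 = 0.057761/0.024795 = 2.3295.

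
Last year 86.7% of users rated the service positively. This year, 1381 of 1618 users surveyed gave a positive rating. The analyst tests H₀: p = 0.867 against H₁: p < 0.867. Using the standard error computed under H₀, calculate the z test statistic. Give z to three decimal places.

z = -1.596

p̂ = 1381/1618 ≈ 0.853523.
Under H₀, SE = √(0.867·0.133/1618) = √(7.12676e-05) = 0.008442.
z = (0.853523 − 0.867)/0.008442 = -0.013477/0.008442 = -1.596.
p-value = P(Z < -1.596) ≈ 0.0552.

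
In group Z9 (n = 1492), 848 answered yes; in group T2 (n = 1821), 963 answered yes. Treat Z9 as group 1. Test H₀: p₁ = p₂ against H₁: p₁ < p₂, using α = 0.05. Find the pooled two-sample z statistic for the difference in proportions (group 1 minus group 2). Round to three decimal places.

p̂₁ = 848/1492 = 0.56836, p̂₂ = 963/1821 = 0.52883.
Pooled p̂ = (848+963)/(1492+1821) = 1811/3313 = 0.54663.
SE = √(0.247825 × 0.00121939) = 0.01738.
z = (0.56836 − 0.52883)/0.01738 = 0.03953/0.01738 = 2.274.
p-value = P(Z < 2.274) ≈ 0.9885. With α = 0.05, fail to reject H₀.

z = 2.274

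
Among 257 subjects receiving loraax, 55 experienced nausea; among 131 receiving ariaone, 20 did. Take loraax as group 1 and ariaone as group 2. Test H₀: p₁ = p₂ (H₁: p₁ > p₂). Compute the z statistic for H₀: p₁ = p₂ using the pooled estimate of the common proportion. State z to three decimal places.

z = 1.447

p̂₁ = 55/257 ≈ 0.21401, p̂₂ = 20/131 ≈ 0.15267.
Pooled p̂ = (55+20)/(257+131) = 75/388 = 0.19330.
SE = √(p̂(1−p̂)(1/n₁+1/n₂)) = √(0.19330·0.80670·0.0115246) = √(0.00179709) = 0.04239.
z = (0.21401 − 0.15267)/0.04239 = 0.06134/0.04239 = 1.447.
p-value = P(Z > 1.447) ≈ 0.0740.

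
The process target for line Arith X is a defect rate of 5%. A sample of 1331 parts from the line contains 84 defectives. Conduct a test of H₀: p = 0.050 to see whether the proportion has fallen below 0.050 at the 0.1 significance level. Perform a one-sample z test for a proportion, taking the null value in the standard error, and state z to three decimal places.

p̂ = 84/1331 ≈ 0.063110.
SE = √(p₀(1−p₀)/n) = √(0.0475/1331) = 0.005974.
z = (0.063110 − 0.05)/0.005974 = 0.013110/0.005974 = 2.195.
p-value = P(Z < 2.195) ≈ 0.9859, so at α = 0.1 we fail to reject H₀.

z = 2.195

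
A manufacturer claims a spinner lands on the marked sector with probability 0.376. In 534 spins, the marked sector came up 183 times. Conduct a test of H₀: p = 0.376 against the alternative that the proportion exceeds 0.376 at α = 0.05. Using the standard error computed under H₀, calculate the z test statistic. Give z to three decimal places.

p̂ = 183/534 ≈ 0.34270.
Standard error under H₀: √(0.376×0.624/534) = 0.02096.
z = (0.34270 − 0.376)/0.02096 = -0.03330/0.02096 = -1.589.
p-value = P(Z > -1.589) ≈ 0.9439, so at α = 0.05 we fail to reject H₀.

z = -1.589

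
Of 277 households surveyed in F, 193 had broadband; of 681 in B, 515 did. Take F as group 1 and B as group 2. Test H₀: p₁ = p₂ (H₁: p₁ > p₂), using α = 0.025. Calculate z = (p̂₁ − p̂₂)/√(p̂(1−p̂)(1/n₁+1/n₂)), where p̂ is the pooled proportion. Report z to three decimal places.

z = -1.901

p̂₁ = 193/277 ≈ 0.69675, p̂₂ = 515/681 ≈ 0.75624.
Pooled p̂ = (193+515)/(277+681) = 708/958 = 0.73904.
SE = √(0.19286 × 0.00507854) = 0.03130.
z = (0.69675 − 0.75624)/0.03130 = -0.05949/0.03130 = -1.901.
p-value = P(Z > -1.901) ≈ 0.9713. With α = 0.025, fail to reject H₀.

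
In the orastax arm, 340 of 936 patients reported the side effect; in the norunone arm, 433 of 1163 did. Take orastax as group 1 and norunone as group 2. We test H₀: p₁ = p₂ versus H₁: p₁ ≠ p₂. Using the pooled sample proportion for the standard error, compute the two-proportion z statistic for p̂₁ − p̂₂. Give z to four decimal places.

z = -0.4280

p̂₁ = 340/936 = 0.363248, p̂₂ = 433/1163 = 0.372313.
Pooled p̂ = (340+433)/(936+1163) = 773/2099 = 0.368271.
SE = √(p̂(1−p̂)(1/n₁+1/n₂)) = √(0.368271·0.631729·0.00192822) = √(0.000448596) = 0.021180.
z = (0.363248 − 0.372313)/0.021180 = -0.009065/0.021180 = -0.4280.
Two-sided p-value ≈ 2·Φ(−0.428) = 0.6686.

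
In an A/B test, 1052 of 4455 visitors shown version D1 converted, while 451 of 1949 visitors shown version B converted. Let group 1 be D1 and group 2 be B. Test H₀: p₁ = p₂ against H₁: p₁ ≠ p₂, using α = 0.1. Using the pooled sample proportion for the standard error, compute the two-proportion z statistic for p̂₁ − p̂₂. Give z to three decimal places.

p̂₁ = 1052/4455 = 0.23614, p̂₂ = 451/1949 = 0.23140.
Pooled p̂ = (1052+451)/(4455+1949) = 1503/6404 = 0.23470.
SE = √(0.179614 × 0.000737551) = 0.01151.
z = (0.23614 − 0.23140)/0.01151 = 0.00474/0.01151 = 0.412.
p-value = 2·P(Z > 0.412) ≈ 0.6806; since p > α = 0.1, fail to reject H₀.

z = 0.412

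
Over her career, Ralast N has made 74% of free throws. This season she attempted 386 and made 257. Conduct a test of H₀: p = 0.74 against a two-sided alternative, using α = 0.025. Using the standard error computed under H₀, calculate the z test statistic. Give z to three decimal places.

z = -3.323

p̂ = 257/386 ≈ 0.66580.
SE = √(p₀(1−p₀)/n) = √(0.1924/386) = 0.02233.
z = (0.66580 − 0.74)/0.02233 = -0.07420/0.02233 = -3.323.
p-value = 2·P(Z > 3.323) ≈ 0.0009, so at α = 0.025 we reject H₀.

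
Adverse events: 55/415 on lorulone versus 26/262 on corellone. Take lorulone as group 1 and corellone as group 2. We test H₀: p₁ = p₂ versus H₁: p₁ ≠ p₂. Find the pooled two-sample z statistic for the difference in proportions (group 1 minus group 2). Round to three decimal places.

p̂₁ = 55/415 = 0.13253, p̂₂ = 26/262 = 0.09924.
Pooled p̂ = (55+26)/(415+262) = 81/677 = 0.11965.
SE = √(p̂(1−p̂)(1/n₁+1/n₂)) = √(0.11965·0.88035·0.00622643) = √(0.000655833) = 0.02561.
z = (0.13253 − 0.09924)/0.02561 = 0.03329/0.02561 = 1.300.
p-value = 2·P(Z > 1.300) ≈ 0.1936.

z = 1.300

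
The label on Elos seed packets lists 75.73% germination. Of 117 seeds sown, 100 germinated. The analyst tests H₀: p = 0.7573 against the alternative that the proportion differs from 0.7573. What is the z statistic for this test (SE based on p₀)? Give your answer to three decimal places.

p̂ = 100/117 = 0.854701.
Standard error under H₀: √(0.7573×0.2427/117) = 0.039635.
z = (0.854701 − 0.7573)/0.039635 = 0.097401/0.039635 = 2.457.
Two-sided p-value ≈ 2·Φ(−2.457) = 0.0140.

z = 2.457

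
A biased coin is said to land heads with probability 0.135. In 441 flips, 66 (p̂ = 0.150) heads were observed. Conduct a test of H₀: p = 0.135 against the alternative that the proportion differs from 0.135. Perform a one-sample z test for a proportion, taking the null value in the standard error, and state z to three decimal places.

z = 0.901

p̂ = 66/441 = 0.14966.
SE = √(p₀(1−p₀)/n) = √(0.11678/441) = 0.01627.
z = (0.14966 − 0.135)/0.01627 = 0.01466/0.01627 = 0.901.
Two-sided p-value ≈ 2·Φ(−0.901) = 0.3676.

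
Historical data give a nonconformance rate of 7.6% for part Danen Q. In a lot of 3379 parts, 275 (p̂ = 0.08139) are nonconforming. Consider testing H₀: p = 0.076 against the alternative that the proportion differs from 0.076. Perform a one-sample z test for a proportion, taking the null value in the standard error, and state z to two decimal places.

z = 1.18

p̂ = 275/3379 ≈ 0.08139.
Under H₀, SE = √(0.076·0.924/3379) = √(2.07825e-05) = 0.00456.
z = (0.08139 − 0.076)/0.00456 = 0.00539/0.00456 = 1.18.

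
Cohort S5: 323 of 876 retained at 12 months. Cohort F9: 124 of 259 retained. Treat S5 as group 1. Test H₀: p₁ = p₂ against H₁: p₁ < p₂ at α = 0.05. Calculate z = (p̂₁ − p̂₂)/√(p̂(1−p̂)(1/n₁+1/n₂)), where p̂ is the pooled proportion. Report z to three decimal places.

z = -3.184

p̂₁ = 323/876 ≈ 0.36872, p̂₂ = 124/259 ≈ 0.47876.
Pooled p̂ = (323+124)/(876+259) = 447/1135 = 0.39383.
SE = √(p̂(1−p̂)(1/n₁+1/n₂)) = √(0.39383·0.60617·0.00500256) = √(0.00119425) = 0.03456.
z = (0.36872 − 0.47876)/0.03456 = -0.11004/0.03456 = -3.184.
p-value = P(Z < -3.184) ≈ 0.0007; since p < α = 0.05, reject H₀.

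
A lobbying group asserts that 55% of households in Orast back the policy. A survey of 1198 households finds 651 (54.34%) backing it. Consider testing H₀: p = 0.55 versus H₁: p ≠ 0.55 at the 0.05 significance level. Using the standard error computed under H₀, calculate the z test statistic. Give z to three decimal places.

p̂ = 651/1198 = 0.54341.
SE = √(p₀(1−p₀)/n) = √(0.2475/1198) = 0.01437.
z = (0.54341 − 0.55)/0.01437 = -0.00659/0.01437 = -0.459.
Two-sided p-value ≈ 2·Φ(−0.459) = 0.6464. With α = 0.05, fail to reject H₀.

z = -0.459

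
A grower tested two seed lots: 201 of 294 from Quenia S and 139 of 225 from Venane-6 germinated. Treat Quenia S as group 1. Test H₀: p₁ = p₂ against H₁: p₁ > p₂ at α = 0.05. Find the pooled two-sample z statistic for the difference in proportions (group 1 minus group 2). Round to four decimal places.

p̂₁ = 201/294 ≈ 0.683673, p̂₂ = 139/225 ≈ 0.617778.
Pooled p̂ = (201+139)/(294+225) = 340/519 = 0.655106.
SE = √(p̂(1−p̂)(1/n₁+1/n₂)) = √(0.655106·0.344894·0.0078458) = √(0.0017727) = 0.042103.
z = (0.683673 − 0.617778)/0.042103 = 0.065895/0.042103 = 1.5651.
p-value = P(Z > 1.565) ≈ 0.0588, so at α = 0.05 we fail to reject H₀.

z = 1.5651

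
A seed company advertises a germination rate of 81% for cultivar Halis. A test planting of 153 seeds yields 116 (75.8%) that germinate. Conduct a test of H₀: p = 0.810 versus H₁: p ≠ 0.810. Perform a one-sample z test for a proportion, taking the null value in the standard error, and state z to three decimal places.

z = -1.634

p̂ = 116/153 = 0.75817.
Under H₀, SE = √(0.81·0.19/153) = √(0.00100588) = 0.03172.
z = (0.75817 − 0.81)/0.03172 = -0.05183/0.03172 = -1.634.
p-value = 2·P(Z > 1.634) ≈ 0.1022.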